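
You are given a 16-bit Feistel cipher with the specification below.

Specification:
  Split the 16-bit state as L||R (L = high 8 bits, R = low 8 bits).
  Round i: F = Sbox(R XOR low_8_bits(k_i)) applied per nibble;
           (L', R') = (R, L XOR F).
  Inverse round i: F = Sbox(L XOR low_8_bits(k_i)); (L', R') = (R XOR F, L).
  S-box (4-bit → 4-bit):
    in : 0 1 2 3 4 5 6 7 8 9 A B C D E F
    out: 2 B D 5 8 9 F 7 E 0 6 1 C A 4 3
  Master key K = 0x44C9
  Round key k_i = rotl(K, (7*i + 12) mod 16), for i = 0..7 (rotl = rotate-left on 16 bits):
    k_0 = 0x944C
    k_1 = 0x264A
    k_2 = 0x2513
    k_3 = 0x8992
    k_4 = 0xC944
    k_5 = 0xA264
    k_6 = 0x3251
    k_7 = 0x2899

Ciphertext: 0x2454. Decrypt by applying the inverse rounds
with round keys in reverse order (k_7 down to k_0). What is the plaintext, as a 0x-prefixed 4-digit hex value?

s_0 = ciphertext = 0x2454
s_1 = InvRound(s_0, k_7) = 0x4E24
s_2 = InvRound(s_1, k_6) = 0x974E
s_3 = InvRound(s_2, k_5) = 0x7B97
s_4 = InvRound(s_3, k_4) = 0xC47B
s_5 = InvRound(s_4, k_3) = 0xE4C4
s_6 = InvRound(s_5, k_2) = 0xF3E4
s_7 = InvRound(s_6, k_1) = 0xF4F3
s_8 = InvRound(s_7, k_0) = 0xEDF4

0xEDF4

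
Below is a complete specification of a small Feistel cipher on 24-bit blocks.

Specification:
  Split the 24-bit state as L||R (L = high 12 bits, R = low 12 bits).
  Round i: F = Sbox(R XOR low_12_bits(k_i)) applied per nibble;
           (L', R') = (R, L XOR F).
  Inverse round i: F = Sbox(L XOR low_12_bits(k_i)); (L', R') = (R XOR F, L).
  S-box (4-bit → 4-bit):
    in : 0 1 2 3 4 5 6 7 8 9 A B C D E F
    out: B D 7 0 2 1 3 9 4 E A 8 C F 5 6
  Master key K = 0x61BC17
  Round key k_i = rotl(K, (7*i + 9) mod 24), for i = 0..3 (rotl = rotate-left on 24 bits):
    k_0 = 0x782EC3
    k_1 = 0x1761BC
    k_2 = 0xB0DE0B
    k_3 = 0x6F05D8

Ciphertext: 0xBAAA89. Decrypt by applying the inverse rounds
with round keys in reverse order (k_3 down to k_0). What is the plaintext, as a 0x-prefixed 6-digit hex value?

0x2A96D7

s_0 = ciphertext = 0xBAAA89
s_1 = InvRound(s_0, k_3) = 0xF1EBAA
s_2 = InvRound(s_1, k_2) = 0x67BF1E
s_3 = InvRound(s_2, k_1) = 0x6D767B
s_4 = InvRound(s_3, k_0) = 0x2A96D7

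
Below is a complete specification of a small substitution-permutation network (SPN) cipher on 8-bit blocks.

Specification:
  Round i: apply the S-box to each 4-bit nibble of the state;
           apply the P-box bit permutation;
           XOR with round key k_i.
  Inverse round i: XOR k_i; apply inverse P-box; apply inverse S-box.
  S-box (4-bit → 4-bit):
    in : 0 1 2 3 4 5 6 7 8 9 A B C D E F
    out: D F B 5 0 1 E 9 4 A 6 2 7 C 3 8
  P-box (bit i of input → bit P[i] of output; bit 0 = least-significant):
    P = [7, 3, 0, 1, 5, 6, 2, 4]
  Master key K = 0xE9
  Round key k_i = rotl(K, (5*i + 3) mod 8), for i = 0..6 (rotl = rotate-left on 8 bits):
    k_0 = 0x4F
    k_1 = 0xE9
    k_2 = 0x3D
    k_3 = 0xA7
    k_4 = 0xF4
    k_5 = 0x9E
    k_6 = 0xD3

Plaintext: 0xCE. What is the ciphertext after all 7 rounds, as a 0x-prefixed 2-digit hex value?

0x0C

s_0 = plaintext = 0xCE
s_1 = Round(s_0, k_0) = 0xA3
s_2 = Round(s_1, k_1) = 0x2C
s_3 = Round(s_2, k_2) = 0xC4
s_4 = Round(s_3, k_3) = 0xC3
s_5 = Round(s_4, k_4) = 0x11
s_6 = Round(s_5, k_5) = 0x61
s_7 = Round(s_6, k_6) = 0x0C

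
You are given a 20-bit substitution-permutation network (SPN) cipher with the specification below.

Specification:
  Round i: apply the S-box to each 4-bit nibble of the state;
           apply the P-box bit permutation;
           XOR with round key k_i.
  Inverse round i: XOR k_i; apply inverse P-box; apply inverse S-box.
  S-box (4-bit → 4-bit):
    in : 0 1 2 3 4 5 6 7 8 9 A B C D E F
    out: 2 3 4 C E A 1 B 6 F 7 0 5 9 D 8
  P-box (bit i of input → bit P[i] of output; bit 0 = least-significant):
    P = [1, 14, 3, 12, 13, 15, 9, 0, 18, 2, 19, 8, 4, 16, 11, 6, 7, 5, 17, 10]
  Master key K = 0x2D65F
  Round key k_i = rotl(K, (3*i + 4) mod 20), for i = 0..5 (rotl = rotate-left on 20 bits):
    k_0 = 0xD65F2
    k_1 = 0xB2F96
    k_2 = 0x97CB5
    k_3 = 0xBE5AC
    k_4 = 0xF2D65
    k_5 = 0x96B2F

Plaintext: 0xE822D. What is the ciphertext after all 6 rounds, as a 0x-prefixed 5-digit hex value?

s_0 = plaintext = 0xE822D
s_1 = Round(s_0, k_0) = 0x67B70
s_2 = Round(s_1, k_1) = 0xACF47
s_3 = Round(s_2, k_2) = 0xBA706
s_4 = Round(s_3, k_3) = 0xE6CBA
s_5 = Round(s_4, k_4) = 0x169FF
s_6 = Round(s_5, k_5) = 0x57A9A

0x57A9A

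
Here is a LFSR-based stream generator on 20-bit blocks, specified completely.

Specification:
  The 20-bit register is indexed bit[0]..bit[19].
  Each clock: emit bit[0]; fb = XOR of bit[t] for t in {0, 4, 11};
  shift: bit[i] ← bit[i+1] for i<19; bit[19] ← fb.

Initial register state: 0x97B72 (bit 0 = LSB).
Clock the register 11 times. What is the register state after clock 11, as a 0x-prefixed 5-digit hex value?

reg_0 = 0x97B72
clock 1: out=0, reg = 0x4BDB9
clock 2: out=1, reg = 0xA5EDC
clock 3: out=0, reg = 0x52F6E
clock 4: out=0, reg = 0xA97B7
clock 5: out=1, reg = 0x54BDB
clock 6: out=1, reg = 0xAA5ED
clock 7: out=1, reg = 0xD52F6
clock 8: out=0, reg = 0xEA97B
clock 9: out=1, reg = 0xF54BD
clock 10: out=1, reg = 0x7AA5E
clock 11: out=0, reg = 0x3D52F

0x3D52F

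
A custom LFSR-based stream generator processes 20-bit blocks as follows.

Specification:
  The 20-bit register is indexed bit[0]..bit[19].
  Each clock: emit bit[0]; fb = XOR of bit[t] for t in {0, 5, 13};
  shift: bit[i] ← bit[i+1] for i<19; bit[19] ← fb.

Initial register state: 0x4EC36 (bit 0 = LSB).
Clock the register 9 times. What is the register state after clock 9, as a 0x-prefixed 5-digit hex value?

0xB8276

reg_0 = 0x4EC36
clock 1: out=0, reg = 0x2761B
clock 2: out=1, reg = 0x13B0D
clock 3: out=1, reg = 0x09D86
clock 4: out=0, reg = 0x04EC3
clock 5: out=1, reg = 0x82761
clock 6: out=1, reg = 0xC13B0
clock 7: out=0, reg = 0xE09D8
clock 8: out=0, reg = 0x704EC
clock 9: out=0, reg = 0xB8276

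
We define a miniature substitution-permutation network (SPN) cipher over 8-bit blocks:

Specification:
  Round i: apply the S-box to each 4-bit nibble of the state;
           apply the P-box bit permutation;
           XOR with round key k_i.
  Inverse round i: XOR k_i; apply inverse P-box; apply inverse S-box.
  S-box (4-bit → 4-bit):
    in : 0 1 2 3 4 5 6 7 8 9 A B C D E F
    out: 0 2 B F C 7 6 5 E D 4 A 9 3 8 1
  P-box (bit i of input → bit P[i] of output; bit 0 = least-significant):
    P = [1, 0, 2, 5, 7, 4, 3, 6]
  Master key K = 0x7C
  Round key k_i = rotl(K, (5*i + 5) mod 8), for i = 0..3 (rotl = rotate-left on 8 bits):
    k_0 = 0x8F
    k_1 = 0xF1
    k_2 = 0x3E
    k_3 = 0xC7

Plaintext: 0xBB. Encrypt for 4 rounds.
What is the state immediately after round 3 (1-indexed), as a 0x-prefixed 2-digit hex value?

0xA7

s_0 = plaintext = 0xBB
s_1 = Round(s_0, k_0) = 0xFE
s_2 = Round(s_1, k_1) = 0x51
s_3 = Round(s_2, k_2) = 0xA7
s_4 = Round(s_3, k_3) = 0xC9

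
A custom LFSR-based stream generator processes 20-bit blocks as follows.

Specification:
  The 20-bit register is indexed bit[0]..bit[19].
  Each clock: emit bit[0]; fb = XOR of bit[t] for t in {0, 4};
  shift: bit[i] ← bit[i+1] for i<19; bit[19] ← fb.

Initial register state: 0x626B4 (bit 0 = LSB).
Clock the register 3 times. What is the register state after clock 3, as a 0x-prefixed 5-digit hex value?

0xEC4D6

reg_0 = 0x626B4
clock 1: out=0, reg = 0xB135A
clock 2: out=0, reg = 0xD89AD
clock 3: out=1, reg = 0xEC4D6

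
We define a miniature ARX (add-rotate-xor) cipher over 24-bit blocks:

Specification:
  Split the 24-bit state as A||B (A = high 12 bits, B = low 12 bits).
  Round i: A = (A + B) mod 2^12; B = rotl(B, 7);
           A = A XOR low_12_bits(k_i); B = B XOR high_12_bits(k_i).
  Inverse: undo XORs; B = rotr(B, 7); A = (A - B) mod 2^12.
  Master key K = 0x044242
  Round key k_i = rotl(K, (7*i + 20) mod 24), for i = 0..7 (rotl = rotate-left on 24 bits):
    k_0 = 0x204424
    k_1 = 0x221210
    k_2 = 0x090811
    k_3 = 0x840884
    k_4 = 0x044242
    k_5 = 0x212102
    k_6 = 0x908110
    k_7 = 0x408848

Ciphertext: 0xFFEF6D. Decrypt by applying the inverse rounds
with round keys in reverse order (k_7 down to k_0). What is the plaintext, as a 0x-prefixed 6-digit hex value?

s_0 = ciphertext = 0xFFEF6D
s_1 = InvRound(s_0, k_7) = 0xB00CB6
s_2 = InvRound(s_1, k_6) = 0x2457CB
s_3 = InvRound(s_2, k_5) = 0x81CB2B
s_4 = InvRound(s_3, k_4) = 0xC68DF6
s_5 = InvRound(s_4, k_3) = 0xE216CB
s_6 = InvRound(s_5, k_2) = 0xAC4B6C
s_7 = InvRound(s_6, k_1) = 0xF229B2
s_8 = InvRound(s_7, k_0) = 0x42F6D7

0x42F6D7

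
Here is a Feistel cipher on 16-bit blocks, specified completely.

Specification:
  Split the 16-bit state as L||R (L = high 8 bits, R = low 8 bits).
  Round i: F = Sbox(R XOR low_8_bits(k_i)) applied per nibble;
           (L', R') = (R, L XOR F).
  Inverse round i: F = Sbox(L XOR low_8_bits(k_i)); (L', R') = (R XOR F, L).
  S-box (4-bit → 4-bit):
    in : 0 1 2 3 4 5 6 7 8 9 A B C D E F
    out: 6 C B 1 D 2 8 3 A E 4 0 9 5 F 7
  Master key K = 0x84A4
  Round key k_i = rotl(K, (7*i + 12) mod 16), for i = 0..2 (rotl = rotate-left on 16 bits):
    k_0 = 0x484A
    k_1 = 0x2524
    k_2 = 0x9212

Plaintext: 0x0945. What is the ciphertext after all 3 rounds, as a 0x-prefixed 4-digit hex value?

0x91CF

s_0 = plaintext = 0x0945
s_1 = Round(s_0, k_0) = 0x456E
s_2 = Round(s_1, k_1) = 0x6E91
s_3 = Round(s_2, k_2) = 0x91CF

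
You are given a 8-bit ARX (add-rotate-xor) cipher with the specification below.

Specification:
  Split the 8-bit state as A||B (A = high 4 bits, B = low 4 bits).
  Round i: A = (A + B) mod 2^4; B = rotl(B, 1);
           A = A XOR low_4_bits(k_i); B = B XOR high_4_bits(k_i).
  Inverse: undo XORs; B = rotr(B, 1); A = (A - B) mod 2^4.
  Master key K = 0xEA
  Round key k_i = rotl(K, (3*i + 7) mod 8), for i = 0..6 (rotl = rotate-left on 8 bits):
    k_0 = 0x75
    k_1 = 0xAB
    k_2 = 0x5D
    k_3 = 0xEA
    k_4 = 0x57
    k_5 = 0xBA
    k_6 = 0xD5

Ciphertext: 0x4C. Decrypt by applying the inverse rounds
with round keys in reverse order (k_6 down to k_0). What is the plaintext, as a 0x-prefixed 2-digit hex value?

0x03

s_0 = ciphertext = 0x4C
s_1 = InvRound(s_0, k_6) = 0x98
s_2 = InvRound(s_1, k_5) = 0xA9
s_3 = InvRound(s_2, k_4) = 0x76
s_4 = InvRound(s_3, k_3) = 0x94
s_5 = InvRound(s_4, k_2) = 0xC8
s_6 = InvRound(s_5, k_1) = 0x61
s_7 = InvRound(s_6, k_0) = 0x03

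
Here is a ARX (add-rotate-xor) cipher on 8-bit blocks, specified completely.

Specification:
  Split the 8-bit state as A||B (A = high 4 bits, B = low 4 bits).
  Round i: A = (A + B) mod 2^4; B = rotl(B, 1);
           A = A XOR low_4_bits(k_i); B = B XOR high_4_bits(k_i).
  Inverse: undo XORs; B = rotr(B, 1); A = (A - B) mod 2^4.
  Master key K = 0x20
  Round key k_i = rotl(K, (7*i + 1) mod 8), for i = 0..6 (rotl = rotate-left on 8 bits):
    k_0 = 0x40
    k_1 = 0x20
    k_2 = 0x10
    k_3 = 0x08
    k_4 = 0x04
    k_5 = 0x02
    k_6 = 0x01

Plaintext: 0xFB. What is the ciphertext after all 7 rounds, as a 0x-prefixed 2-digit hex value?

0x09

s_0 = plaintext = 0xFB
s_1 = Round(s_0, k_0) = 0xA3
s_2 = Round(s_1, k_1) = 0xD4
s_3 = Round(s_2, k_2) = 0x19
s_4 = Round(s_3, k_3) = 0x23
s_5 = Round(s_4, k_4) = 0x16
s_6 = Round(s_5, k_5) = 0x5C
s_7 = Round(s_6, k_6) = 0x09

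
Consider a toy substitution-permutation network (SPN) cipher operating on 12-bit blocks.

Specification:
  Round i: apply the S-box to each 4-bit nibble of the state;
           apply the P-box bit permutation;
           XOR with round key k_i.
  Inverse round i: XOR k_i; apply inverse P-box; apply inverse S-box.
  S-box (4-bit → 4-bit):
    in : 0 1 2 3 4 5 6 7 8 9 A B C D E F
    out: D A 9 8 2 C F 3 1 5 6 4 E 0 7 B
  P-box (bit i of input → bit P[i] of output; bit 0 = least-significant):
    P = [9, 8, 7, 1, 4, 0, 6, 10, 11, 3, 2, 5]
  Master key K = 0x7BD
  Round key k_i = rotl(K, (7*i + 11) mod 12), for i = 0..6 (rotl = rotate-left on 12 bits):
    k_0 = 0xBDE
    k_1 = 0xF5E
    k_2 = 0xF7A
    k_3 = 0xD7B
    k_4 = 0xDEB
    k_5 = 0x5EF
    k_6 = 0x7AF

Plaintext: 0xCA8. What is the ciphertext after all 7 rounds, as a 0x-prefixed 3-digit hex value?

0x479

s_0 = plaintext = 0xCA8
s_1 = Round(s_0, k_0) = 0x9B3
s_2 = Round(s_1, k_1) = 0x718
s_3 = Round(s_2, k_2) = 0x173
s_4 = Round(s_3, k_3) = 0xD40
s_5 = Round(s_4, k_4) = 0xF68
s_6 = Round(s_5, k_5) = 0xB96
s_7 = Round(s_6, k_6) = 0x479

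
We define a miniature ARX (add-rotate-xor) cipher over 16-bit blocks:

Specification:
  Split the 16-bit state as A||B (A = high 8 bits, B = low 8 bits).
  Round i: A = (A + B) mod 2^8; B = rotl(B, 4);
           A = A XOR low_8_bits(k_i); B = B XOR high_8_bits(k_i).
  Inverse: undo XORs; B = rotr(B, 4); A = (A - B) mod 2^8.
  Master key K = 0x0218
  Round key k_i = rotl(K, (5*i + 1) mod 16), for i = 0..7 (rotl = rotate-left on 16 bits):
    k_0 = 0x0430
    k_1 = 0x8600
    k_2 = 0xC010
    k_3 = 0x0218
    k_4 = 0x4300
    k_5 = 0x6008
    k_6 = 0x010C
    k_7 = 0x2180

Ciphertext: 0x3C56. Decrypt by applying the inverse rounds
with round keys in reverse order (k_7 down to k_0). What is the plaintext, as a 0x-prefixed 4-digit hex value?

s_0 = ciphertext = 0x3C56
s_1 = InvRound(s_0, k_7) = 0x4577
s_2 = InvRound(s_1, k_6) = 0xE267
s_3 = InvRound(s_2, k_5) = 0x7A70
s_4 = InvRound(s_3, k_4) = 0x4733
s_5 = InvRound(s_4, k_3) = 0x4C13
s_6 = InvRound(s_5, k_2) = 0x1F3D
s_7 = InvRound(s_6, k_1) = 0x64BB
s_8 = InvRound(s_7, k_0) = 0x59FB

0x59FB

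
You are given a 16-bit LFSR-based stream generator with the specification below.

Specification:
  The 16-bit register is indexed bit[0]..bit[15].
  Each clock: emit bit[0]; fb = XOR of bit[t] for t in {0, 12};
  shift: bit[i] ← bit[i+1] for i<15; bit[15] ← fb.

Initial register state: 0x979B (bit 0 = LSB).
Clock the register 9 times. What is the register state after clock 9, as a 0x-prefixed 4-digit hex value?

reg_0 = 0x979B
clock 1: out=1, reg = 0x4BCD
clock 2: out=1, reg = 0xA5E6
clock 3: out=0, reg = 0x52F3
clock 4: out=1, reg = 0x2979
clock 5: out=1, reg = 0x94BC
clock 6: out=0, reg = 0xCA5E
clock 7: out=0, reg = 0x652F
clock 8: out=1, reg = 0xB297
clock 9: out=1, reg = 0x594B

0x594B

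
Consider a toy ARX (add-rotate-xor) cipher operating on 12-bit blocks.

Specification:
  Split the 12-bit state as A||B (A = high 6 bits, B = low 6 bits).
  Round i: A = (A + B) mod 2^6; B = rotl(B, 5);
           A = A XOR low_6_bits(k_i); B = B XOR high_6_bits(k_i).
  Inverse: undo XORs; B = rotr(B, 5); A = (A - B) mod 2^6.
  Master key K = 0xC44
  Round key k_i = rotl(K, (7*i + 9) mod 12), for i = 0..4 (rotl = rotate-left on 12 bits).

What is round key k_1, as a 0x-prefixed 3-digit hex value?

0x44C

K = 0xC44
k_0 = rotl(K, (7*0+9) mod 12) = rotl(K, 9) = 0x988
k_1 = rotl(K, (7*1+9) mod 12) = rotl(K, 4) = 0x44C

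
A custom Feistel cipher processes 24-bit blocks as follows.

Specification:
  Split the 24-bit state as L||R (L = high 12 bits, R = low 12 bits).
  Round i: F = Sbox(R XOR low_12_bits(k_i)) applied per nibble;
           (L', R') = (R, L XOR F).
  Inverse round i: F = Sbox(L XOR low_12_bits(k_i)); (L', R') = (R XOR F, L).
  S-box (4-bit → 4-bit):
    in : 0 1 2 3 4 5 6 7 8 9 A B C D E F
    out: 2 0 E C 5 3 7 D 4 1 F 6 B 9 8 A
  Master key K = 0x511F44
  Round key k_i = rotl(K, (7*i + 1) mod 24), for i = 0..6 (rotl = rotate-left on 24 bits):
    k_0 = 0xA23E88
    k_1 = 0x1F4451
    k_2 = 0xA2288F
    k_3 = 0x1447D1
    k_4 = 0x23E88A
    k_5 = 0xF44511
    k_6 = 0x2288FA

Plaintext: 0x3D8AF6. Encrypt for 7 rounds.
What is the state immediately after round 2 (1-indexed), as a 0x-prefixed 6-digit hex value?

0x6004C6

s_0 = plaintext = 0x3D8AF6
s_1 = Round(s_0, k_0) = 0xAF6600
s_2 = Round(s_1, k_1) = 0x6004C6
s_3 = Round(s_2, k_2) = 0x4C6D51
s_4 = Round(s_3, k_3) = 0xD51B84
s_5 = Round(s_4, k_4) = 0xB84179
s_6 = Round(s_5, k_5) = 0x179EF0
s_7 = Round(s_6, k_6) = 0xEF0656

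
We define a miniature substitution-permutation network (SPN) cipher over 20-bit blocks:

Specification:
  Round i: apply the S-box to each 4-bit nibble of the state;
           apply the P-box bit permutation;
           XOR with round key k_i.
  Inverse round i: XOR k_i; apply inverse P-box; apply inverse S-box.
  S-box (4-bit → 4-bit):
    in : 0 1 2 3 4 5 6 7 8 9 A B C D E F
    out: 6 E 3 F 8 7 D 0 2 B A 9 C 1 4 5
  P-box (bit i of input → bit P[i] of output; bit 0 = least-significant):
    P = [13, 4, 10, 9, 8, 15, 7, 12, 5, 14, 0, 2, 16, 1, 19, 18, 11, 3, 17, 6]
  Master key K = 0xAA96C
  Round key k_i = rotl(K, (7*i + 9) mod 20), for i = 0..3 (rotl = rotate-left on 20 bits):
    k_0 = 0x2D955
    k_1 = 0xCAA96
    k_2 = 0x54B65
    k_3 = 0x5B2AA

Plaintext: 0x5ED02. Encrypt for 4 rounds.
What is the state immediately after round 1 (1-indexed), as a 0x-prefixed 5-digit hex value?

s_0 = plaintext = 0x5ED02
s_1 = Round(s_0, k_0) = 0x871ED
s_2 = Round(s_1, k_1) = 0xCCA1B
s_3 = Round(s_2, k_2) = 0xBB9A1
s_4 = Round(s_3, k_3) = 0x06CDE

0x871ED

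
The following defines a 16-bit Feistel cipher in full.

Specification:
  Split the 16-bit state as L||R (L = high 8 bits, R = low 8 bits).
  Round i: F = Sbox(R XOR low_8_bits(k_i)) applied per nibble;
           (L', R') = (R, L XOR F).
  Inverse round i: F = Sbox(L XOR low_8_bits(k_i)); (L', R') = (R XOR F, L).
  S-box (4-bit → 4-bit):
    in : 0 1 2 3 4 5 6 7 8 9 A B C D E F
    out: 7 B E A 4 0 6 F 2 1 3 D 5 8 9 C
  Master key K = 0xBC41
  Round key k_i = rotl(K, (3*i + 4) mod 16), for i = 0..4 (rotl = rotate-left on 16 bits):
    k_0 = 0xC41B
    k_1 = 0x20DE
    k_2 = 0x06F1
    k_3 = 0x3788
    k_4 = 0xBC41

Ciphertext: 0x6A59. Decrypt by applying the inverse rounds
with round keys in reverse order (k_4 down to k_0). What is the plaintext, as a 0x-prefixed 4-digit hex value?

0x3495

s_0 = ciphertext = 0x6A59
s_1 = InvRound(s_0, k_4) = 0xB46A
s_2 = InvRound(s_1, k_3) = 0xCFB4
s_3 = InvRound(s_2, k_2) = 0x1DCF
s_4 = InvRound(s_3, k_1) = 0x951D
s_5 = InvRound(s_4, k_0) = 0x3495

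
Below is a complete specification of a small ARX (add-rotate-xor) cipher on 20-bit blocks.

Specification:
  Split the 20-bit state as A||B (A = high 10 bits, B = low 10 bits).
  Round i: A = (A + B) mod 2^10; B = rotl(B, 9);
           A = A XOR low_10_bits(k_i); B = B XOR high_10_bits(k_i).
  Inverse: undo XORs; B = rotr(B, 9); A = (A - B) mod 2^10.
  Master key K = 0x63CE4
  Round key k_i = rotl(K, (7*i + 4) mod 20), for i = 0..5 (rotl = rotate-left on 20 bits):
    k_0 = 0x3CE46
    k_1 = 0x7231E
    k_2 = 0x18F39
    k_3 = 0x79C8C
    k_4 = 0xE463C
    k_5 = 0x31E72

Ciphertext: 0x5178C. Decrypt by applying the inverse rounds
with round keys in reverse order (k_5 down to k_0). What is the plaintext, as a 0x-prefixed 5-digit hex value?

0x0B360

s_0 = ciphertext = 0x5178C
s_1 = InvRound(s_0, k_5) = 0x28297
s_2 = InvRound(s_1, k_4) = 0x2420C
s_3 = InvRound(s_2, k_3) = 0x117D7
s_4 = InvRound(s_3, k_2) = 0x04F69
s_5 = InvRound(s_4, k_1) = 0x72943
s_6 = InvRound(s_5, k_0) = 0x0B360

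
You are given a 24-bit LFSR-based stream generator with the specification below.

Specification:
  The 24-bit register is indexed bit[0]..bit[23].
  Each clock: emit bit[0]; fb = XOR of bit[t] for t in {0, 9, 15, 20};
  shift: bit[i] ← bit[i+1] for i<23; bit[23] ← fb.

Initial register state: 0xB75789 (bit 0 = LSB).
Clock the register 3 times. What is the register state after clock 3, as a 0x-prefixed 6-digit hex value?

0xF6EAF1

reg_0 = 0xB75789
clock 1: out=1, reg = 0xDBABC4
clock 2: out=0, reg = 0xEDD5E2
clock 3: out=0, reg = 0xF6EAF1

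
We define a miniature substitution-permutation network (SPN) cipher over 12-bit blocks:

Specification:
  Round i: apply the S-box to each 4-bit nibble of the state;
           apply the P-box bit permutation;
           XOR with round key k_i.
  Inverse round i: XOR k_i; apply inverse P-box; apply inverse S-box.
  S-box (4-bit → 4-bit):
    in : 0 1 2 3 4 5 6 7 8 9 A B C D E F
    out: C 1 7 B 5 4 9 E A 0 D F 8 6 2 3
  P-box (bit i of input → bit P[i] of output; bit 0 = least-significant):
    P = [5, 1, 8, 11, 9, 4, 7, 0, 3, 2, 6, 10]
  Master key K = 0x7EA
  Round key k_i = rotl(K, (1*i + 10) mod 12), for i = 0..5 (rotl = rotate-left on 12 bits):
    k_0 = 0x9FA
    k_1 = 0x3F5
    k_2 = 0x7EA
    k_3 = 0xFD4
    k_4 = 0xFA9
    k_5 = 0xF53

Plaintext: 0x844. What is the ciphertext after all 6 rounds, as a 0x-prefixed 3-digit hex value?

0x769

s_0 = plaintext = 0x844
s_1 = Round(s_0, k_0) = 0xE5E
s_2 = Round(s_1, k_1) = 0x373
s_3 = Round(s_2, k_2) = 0xB55
s_4 = Round(s_3, k_3) = 0xA18
s_5 = Round(s_4, k_4) = 0x1E3
s_6 = Round(s_5, k_5) = 0x769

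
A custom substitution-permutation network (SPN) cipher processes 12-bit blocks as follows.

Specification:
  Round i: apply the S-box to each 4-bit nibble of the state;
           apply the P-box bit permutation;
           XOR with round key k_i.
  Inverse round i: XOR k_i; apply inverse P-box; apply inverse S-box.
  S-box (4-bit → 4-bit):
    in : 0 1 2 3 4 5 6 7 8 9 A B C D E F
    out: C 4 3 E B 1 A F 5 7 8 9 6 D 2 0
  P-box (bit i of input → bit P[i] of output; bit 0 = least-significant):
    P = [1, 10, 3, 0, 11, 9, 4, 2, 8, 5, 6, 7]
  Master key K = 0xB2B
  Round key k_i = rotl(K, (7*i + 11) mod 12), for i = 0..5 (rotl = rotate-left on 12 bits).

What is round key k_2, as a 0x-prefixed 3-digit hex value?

0x657

K = 0xB2B
k_0 = rotl(K, (7*0+11) mod 12) = rotl(K, 11) = 0xD95
k_1 = rotl(K, (7*1+11) mod 12) = rotl(K, 6) = 0xAEC
k_2 = rotl(K, (7*2+11) mod 12) = rotl(K, 1) = 0x657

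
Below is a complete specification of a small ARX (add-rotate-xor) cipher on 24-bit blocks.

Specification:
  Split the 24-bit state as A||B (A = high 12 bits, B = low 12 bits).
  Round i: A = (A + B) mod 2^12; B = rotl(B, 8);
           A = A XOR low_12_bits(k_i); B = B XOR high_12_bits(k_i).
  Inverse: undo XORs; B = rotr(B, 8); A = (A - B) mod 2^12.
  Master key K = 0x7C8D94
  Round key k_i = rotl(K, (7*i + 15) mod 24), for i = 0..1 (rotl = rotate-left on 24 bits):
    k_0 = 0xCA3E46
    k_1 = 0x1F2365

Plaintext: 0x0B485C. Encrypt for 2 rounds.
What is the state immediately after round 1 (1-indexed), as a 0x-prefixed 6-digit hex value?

0x756026

s_0 = plaintext = 0x0B485C
s_1 = Round(s_0, k_0) = 0x756026
s_2 = Round(s_1, k_1) = 0x4197F0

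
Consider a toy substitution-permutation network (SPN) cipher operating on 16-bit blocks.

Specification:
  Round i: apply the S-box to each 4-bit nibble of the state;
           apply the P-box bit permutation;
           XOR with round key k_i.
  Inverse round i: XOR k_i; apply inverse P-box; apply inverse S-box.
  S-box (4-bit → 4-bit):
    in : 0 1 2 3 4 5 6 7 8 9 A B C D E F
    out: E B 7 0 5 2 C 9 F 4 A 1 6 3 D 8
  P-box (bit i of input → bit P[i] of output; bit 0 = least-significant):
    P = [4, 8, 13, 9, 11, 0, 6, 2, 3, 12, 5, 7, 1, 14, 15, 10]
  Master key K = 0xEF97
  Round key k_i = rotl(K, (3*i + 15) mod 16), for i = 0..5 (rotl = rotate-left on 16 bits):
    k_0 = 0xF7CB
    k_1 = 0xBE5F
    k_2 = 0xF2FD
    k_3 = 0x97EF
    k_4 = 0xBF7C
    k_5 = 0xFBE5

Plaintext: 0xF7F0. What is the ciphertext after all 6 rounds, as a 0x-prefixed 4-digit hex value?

0x1527

s_0 = plaintext = 0xF7F0
s_1 = Round(s_0, k_0) = 0xD047
s_2 = Round(s_1, k_1) = 0xE4AD
s_3 = Round(s_2, k_2) = 0x77C2
s_4 = Round(s_3, k_3) = 0xB234
s_5 = Round(s_4, k_4) = 0x8F46
s_6 = Round(s_5, k_5) = 0x1527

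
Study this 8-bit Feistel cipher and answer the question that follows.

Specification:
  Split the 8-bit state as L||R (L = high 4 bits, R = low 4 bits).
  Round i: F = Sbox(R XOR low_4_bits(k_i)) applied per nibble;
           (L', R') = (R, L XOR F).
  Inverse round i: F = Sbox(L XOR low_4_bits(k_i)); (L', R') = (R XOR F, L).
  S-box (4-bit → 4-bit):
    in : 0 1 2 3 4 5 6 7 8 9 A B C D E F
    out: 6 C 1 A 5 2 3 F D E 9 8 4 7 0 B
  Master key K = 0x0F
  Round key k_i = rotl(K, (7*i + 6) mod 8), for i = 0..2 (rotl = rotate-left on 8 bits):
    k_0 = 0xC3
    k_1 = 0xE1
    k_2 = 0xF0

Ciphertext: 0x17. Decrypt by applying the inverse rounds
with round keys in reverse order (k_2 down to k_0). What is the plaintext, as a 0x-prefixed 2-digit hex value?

0x38

s_0 = ciphertext = 0x17
s_1 = InvRound(s_0, k_2) = 0xB1
s_2 = InvRound(s_1, k_1) = 0x8B
s_3 = InvRound(s_2, k_0) = 0x38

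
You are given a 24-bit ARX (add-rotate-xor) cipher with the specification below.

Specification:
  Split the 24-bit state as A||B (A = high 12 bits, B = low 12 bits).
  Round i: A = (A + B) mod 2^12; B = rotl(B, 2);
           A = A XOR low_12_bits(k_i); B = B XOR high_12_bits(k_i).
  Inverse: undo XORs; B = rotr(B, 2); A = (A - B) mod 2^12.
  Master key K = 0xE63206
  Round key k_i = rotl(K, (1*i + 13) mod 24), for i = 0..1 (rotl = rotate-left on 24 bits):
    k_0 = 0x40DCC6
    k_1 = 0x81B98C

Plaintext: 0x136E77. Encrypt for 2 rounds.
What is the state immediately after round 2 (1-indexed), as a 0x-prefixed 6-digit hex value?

0x8B1F50

s_0 = plaintext = 0x136E77
s_1 = Round(s_0, k_0) = 0x36BDD2
s_2 = Round(s_1, k_1) = 0x8B1F50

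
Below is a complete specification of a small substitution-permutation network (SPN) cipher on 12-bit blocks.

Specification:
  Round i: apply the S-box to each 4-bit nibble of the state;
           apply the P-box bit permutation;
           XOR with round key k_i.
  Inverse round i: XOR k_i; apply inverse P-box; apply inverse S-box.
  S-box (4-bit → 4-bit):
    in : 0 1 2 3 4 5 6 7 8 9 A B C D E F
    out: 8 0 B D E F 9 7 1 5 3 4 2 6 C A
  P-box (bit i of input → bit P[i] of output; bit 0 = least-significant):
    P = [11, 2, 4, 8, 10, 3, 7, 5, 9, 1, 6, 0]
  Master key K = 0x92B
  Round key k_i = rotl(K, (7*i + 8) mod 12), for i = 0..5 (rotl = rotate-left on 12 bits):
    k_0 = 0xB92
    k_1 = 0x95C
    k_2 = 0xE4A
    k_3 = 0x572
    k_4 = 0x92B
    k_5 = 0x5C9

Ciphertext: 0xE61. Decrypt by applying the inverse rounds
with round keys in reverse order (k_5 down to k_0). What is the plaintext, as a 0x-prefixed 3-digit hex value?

0x8F6

s_0 = ciphertext = 0xE61
s_1 = InvRound(s_0, k_5) = 0x846
s_2 = InvRound(s_1, k_4) = 0xEFF
s_3 = InvRound(s_2, k_3) = 0x6D2
s_4 = InvRound(s_3, k_2) = 0x1D9
s_5 = InvRound(s_4, k_1) = 0x0BA
s_6 = InvRound(s_5, k_0) = 0x8F6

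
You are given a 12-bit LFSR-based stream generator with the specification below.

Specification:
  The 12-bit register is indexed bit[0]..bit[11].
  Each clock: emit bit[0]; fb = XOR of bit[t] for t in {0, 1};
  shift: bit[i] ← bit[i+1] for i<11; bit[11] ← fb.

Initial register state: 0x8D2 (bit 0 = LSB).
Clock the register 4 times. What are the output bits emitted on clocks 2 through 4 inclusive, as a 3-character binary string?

100

reg_0 = 0x8D2
clock 1: out=0, reg = 0xC69
clock 2: out=1, reg = 0xE34
clock 3: out=0, reg = 0x71A
clock 4: out=0, reg = 0xB8D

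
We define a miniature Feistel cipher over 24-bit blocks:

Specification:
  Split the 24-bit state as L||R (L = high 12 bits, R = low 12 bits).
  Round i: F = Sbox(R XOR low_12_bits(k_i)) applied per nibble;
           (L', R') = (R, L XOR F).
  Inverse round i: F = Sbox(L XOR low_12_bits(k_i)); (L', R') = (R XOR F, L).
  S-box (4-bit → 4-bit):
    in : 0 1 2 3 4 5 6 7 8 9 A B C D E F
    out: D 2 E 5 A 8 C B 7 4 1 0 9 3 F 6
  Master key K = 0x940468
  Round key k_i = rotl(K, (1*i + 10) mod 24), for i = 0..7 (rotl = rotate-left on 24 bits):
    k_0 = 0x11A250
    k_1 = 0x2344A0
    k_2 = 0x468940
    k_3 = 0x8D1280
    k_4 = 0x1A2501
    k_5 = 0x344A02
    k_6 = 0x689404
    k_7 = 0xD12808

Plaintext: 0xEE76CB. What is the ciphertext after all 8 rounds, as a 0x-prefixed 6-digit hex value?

0x034130

s_0 = plaintext = 0xEE76CB
s_1 = Round(s_0, k_0) = 0x6CB4A7
s_2 = Round(s_1, k_1) = 0x4A7B10
s_3 = Round(s_2, k_2) = 0xB10A2A
s_4 = Round(s_3, k_3) = 0xA2AC01
s_5 = Round(s_4, k_4) = 0xC01EF7
s_6 = Round(s_5, k_5) = 0xEF7669
s_7 = Round(s_6, k_6) = 0x669034
s_8 = Round(s_7, k_7) = 0x034130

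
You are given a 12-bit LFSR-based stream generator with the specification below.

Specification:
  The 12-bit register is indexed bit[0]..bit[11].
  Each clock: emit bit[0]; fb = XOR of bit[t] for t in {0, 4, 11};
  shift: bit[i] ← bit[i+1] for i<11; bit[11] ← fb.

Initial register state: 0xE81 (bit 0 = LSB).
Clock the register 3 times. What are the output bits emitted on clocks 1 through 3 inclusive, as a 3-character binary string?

100

reg_0 = 0xE81
clock 1: out=1, reg = 0x740
clock 2: out=0, reg = 0x3A0
clock 3: out=0, reg = 0x1D0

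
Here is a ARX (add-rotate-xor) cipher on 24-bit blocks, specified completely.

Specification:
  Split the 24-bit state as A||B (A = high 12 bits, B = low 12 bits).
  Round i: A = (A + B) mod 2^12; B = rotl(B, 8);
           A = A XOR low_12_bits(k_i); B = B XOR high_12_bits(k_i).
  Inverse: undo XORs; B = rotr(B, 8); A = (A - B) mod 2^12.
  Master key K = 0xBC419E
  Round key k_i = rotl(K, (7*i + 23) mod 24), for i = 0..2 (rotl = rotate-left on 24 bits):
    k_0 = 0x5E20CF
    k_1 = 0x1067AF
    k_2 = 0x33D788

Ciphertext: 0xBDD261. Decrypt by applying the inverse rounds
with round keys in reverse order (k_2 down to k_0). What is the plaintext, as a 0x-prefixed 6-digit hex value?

s_0 = ciphertext = 0xBDD261
s_1 = InvRound(s_0, k_2) = 0x6945C1
s_2 = InvRound(s_1, k_1) = 0x4C7C74
s_3 = InvRound(s_2, k_0) = 0xA9F969

0xA9F969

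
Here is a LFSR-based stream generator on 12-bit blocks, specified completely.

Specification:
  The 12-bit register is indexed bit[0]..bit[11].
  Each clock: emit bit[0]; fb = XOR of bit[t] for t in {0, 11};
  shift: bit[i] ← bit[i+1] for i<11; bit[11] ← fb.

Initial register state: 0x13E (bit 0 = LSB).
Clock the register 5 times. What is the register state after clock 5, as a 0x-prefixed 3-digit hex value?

0x509

reg_0 = 0x13E
clock 1: out=0, reg = 0x09F
clock 2: out=1, reg = 0x84F
clock 3: out=1, reg = 0x427
clock 4: out=1, reg = 0xA13
clock 5: out=1, reg = 0x509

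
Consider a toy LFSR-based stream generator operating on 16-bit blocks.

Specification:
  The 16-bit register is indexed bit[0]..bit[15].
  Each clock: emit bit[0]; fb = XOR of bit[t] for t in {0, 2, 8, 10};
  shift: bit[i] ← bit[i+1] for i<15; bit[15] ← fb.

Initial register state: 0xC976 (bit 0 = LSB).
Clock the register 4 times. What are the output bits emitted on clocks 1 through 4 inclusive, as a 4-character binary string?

reg_0 = 0xC976
clock 1: out=0, reg = 0x64BB
clock 2: out=1, reg = 0x325D
clock 3: out=1, reg = 0x192E
clock 4: out=0, reg = 0x0C97

0110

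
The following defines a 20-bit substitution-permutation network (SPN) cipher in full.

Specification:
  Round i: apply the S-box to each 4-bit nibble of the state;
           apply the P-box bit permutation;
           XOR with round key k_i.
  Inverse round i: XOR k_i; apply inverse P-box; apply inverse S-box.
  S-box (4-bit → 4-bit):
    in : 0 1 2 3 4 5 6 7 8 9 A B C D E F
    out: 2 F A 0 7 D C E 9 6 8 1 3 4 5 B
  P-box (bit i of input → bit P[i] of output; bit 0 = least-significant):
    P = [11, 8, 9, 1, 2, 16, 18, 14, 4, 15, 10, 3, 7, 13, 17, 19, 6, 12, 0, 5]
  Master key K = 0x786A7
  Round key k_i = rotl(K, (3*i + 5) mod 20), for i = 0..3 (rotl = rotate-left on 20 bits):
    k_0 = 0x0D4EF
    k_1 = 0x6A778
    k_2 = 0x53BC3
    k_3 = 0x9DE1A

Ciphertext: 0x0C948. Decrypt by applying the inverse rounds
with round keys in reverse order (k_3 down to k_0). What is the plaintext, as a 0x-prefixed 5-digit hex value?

0xE5CA0

s_0 = ciphertext = 0x0C948
s_1 = InvRound(s_0, k_3) = 0xCAE07
s_2 = InvRound(s_1, k_2) = 0xC89C0
s_3 = InvRound(s_2, k_1) = 0xA153E
s_4 = InvRound(s_3, k_0) = 0xE5CA0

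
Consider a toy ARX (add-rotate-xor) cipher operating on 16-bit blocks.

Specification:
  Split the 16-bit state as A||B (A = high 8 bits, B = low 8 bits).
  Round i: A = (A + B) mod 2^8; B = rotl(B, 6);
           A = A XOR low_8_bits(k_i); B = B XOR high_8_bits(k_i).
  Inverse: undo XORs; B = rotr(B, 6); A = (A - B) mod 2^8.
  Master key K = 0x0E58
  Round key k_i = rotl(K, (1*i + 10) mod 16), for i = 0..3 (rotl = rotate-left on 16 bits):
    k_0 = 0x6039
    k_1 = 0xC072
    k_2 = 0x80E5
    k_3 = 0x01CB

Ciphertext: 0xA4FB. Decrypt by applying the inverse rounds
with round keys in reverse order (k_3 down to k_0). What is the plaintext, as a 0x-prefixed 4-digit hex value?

0xD157

s_0 = ciphertext = 0xA4FB
s_1 = InvRound(s_0, k_3) = 0x84EB
s_2 = InvRound(s_1, k_2) = 0xB4AD
s_3 = InvRound(s_2, k_1) = 0x11B5
s_4 = InvRound(s_3, k_0) = 0xD157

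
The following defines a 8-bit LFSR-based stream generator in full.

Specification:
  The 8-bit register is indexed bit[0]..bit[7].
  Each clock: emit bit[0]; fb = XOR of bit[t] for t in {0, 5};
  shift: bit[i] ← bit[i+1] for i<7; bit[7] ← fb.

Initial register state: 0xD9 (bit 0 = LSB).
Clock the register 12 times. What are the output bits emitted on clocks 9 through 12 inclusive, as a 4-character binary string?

reg_0 = 0xD9
clock 1: out=1, reg = 0xEC
clock 2: out=0, reg = 0xF6
clock 3: out=0, reg = 0xFB
clock 4: out=1, reg = 0x7D
clock 5: out=1, reg = 0x3E
clock 6: out=0, reg = 0x9F
clock 7: out=1, reg = 0xCF
clock 8: out=1, reg = 0xE7
clock 9: out=1, reg = 0x73
clock 10: out=1, reg = 0x39
clock 11: out=1, reg = 0x1C
clock 12: out=0, reg = 0x0E

1110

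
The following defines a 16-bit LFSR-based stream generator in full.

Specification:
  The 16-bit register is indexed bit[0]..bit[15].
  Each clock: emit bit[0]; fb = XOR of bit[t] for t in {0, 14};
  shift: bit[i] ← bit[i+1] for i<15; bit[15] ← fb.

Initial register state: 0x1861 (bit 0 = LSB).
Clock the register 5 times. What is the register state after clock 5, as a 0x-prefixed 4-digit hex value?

0xA8C3

reg_0 = 0x1861
clock 1: out=1, reg = 0x8C30
clock 2: out=0, reg = 0x4618
clock 3: out=0, reg = 0xA30C
clock 4: out=0, reg = 0x5186
clock 5: out=0, reg = 0xA8C3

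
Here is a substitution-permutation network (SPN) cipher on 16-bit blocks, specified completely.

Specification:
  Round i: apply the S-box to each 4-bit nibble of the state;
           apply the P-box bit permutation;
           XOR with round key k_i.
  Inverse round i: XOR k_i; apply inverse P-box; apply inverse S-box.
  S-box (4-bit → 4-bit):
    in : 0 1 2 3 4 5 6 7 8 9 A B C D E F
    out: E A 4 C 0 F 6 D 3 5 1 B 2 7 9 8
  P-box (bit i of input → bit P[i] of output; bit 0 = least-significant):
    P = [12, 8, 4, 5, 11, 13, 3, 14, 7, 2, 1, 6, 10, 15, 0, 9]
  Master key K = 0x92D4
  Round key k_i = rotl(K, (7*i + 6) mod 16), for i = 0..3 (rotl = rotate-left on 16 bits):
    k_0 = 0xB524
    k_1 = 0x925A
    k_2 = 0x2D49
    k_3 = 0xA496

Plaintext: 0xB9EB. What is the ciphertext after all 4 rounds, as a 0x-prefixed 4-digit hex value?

0x2F56

s_0 = plaintext = 0xB9EB
s_1 = Round(s_0, k_0) = 0x6A86
s_2 = Round(s_1, k_1) = 0x3BCB
s_3 = Round(s_2, k_2) = 0x1EAC
s_4 = Round(s_3, k_3) = 0x2F56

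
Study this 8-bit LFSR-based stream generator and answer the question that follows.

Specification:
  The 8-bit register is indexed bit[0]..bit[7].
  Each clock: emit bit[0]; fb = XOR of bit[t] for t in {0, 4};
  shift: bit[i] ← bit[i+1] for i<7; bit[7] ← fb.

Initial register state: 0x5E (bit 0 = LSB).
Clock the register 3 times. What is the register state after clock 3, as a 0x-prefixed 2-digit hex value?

0x6B

reg_0 = 0x5E
clock 1: out=0, reg = 0xAF
clock 2: out=1, reg = 0xD7
clock 3: out=1, reg = 0x6B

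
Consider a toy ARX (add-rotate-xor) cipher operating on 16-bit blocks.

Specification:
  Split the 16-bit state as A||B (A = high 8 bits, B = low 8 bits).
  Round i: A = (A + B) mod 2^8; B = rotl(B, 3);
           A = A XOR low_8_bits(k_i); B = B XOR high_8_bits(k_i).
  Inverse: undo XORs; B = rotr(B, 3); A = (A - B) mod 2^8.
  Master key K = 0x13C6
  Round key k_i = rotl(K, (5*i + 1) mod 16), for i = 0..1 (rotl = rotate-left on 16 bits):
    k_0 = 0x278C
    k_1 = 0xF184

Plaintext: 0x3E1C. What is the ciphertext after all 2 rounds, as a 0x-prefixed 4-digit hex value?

0x19CF

s_0 = plaintext = 0x3E1C
s_1 = Round(s_0, k_0) = 0xD6C7
s_2 = Round(s_1, k_1) = 0x19CF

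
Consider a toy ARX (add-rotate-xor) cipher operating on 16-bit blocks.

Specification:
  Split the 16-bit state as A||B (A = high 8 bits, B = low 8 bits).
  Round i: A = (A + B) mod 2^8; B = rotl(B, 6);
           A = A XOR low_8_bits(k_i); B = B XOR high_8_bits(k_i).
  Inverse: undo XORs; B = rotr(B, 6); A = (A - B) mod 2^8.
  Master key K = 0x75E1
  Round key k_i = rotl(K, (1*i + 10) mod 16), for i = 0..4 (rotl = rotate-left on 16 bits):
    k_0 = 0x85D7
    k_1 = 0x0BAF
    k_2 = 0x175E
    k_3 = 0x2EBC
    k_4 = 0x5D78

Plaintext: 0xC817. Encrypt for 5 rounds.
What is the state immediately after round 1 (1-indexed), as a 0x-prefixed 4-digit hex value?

s_0 = plaintext = 0xC817
s_1 = Round(s_0, k_0) = 0x0840
s_2 = Round(s_1, k_1) = 0xE71B
s_3 = Round(s_2, k_2) = 0x5CD1
s_4 = Round(s_3, k_3) = 0x915A
s_5 = Round(s_4, k_4) = 0x93CB

0x0840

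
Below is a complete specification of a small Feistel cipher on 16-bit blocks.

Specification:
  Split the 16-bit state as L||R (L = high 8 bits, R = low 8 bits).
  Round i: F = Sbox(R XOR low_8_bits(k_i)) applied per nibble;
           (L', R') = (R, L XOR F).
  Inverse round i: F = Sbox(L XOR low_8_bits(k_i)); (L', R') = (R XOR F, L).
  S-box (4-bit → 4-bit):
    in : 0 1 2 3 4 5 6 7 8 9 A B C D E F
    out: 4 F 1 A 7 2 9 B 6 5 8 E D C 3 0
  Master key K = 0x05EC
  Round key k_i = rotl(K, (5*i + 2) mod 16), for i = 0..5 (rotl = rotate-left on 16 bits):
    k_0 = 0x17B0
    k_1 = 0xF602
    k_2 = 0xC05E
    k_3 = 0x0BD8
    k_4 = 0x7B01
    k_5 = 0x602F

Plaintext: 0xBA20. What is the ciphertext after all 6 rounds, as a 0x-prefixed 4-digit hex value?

0x0B77

s_0 = plaintext = 0xBA20
s_1 = Round(s_0, k_0) = 0x20EE
s_2 = Round(s_1, k_1) = 0xEE1D
s_3 = Round(s_2, k_2) = 0x1D94
s_4 = Round(s_3, k_3) = 0x9460
s_5 = Round(s_4, k_4) = 0x600B
s_6 = Round(s_5, k_5) = 0x0B77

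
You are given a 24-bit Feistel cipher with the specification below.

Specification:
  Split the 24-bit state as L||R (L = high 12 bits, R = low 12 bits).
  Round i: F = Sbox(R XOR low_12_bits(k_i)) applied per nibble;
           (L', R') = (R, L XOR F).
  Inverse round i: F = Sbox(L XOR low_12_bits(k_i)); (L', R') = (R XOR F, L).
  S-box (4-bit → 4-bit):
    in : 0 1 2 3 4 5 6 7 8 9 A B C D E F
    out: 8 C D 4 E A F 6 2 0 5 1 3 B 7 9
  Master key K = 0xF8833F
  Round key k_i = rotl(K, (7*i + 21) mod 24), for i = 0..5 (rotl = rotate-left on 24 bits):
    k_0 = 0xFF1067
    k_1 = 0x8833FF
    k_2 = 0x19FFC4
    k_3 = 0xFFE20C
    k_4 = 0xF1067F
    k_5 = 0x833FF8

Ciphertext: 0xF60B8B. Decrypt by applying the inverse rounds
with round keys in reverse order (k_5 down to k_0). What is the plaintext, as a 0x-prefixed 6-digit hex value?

0xCB2105

s_0 = ciphertext = 0xF60B8B
s_1 = InvRound(s_0, k_5) = 0x389F60
s_2 = InvRound(s_1, k_4) = 0x5FF389
s_3 = InvRound(s_2, k_3) = 0x51D5FF
s_4 = InvRound(s_3, k_2) = 0x04F51D
s_5 = InvRound(s_4, k_1) = 0x10504F
s_6 = InvRound(s_5, k_0) = 0xCB2105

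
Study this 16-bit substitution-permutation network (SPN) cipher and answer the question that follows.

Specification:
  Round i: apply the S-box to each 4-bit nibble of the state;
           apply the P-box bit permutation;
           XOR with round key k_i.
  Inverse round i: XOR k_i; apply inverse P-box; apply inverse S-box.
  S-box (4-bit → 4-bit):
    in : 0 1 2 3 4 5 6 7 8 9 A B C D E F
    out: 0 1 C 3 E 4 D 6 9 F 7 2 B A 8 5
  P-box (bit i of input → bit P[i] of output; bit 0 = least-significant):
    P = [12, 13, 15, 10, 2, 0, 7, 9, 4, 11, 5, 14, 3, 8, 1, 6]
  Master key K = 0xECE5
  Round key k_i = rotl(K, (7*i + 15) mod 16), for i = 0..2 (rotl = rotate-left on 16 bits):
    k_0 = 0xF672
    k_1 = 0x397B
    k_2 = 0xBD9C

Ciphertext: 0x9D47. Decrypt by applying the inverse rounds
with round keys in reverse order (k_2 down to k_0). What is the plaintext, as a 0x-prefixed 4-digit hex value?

s_0 = ciphertext = 0x9D47
s_1 = InvRound(s_0, k_2) = 0x617B
s_2 = InvRound(s_1, k_1) = 0x0D01
s_3 = InvRound(s_2, k_0) = 0x49DA

0x49DA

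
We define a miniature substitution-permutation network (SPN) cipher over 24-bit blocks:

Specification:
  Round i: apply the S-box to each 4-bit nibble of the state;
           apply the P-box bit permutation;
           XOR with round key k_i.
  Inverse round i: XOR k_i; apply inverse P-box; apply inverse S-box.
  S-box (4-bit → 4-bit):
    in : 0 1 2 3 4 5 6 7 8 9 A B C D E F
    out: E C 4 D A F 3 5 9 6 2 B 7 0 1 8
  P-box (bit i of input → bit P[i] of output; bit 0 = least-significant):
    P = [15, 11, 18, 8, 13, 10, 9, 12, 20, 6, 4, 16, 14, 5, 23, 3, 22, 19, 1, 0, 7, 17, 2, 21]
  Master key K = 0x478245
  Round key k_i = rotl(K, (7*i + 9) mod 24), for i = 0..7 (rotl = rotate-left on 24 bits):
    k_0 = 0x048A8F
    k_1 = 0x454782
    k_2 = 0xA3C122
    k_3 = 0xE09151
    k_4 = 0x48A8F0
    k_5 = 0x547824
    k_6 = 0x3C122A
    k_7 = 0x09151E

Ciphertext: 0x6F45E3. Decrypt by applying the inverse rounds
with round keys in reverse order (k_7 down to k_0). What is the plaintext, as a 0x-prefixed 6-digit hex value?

0x603E1F

s_0 = ciphertext = 0x6F45E3
s_1 = InvRound(s_0, k_7) = 0x58B9F2
s_2 = InvRound(s_1, k_6) = 0x8EF975
s_3 = InvRound(s_2, k_5) = 0xAB2CD8
s_4 = InvRound(s_3, k_4) = 0x4E0FAE
s_5 = InvRound(s_4, k_3) = 0x50090C
s_6 = InvRound(s_5, k_2) = 0x0758D6
s_7 = InvRound(s_6, k_1) = 0x9ED904
s_8 = InvRound(s_7, k_0) = 0x603E1F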